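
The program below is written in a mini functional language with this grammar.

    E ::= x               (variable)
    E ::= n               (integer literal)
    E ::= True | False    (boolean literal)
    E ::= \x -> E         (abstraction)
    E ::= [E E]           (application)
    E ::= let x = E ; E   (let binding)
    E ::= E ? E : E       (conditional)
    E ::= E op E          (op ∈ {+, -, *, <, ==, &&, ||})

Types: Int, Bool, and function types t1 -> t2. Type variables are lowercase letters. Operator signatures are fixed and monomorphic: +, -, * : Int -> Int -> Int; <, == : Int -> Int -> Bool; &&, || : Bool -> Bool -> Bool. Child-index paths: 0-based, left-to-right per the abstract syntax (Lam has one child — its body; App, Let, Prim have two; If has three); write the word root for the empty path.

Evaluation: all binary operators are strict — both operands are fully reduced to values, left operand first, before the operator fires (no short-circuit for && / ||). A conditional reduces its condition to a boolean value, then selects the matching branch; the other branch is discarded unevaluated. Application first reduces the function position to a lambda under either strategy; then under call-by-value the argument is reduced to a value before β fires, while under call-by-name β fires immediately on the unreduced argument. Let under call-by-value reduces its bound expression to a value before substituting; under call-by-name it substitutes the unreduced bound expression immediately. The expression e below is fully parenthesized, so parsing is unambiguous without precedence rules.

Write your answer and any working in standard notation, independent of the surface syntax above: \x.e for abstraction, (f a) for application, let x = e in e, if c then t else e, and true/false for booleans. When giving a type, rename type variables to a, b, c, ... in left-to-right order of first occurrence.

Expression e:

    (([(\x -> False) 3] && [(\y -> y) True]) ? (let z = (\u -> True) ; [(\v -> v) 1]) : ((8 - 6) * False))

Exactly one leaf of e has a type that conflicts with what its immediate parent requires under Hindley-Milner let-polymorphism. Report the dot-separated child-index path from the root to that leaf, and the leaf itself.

Trace:
\x._ : a -> Bool
  unify a -> Bool ~ Int -> b
  unify a ~ Int
  unify Bool ~ b
_ _ : Bool
  unify Bool ~ Bool
y : c
\y._ : c -> c
  unify c -> c ~ Bool -> d
  unify c ~ Bool
  unify Bool ~ d
_ _ : Bool
  unify Bool ~ Bool
  unify Bool ~ Bool
\u._ : e -> Bool
let z : forall. e -> Bool
v : f
\v._ : f -> f
  unify f -> f ~ Int -> g
  unify f ~ Int
  unify Int ~ g
_ _ : Int
  unify Int ~ Int
  unify Int ~ Int
  unify Int ~ Int
  unify Bool ~ Int
  FAIL: mismatch Bool ~ Int

Answer: 2.1 : false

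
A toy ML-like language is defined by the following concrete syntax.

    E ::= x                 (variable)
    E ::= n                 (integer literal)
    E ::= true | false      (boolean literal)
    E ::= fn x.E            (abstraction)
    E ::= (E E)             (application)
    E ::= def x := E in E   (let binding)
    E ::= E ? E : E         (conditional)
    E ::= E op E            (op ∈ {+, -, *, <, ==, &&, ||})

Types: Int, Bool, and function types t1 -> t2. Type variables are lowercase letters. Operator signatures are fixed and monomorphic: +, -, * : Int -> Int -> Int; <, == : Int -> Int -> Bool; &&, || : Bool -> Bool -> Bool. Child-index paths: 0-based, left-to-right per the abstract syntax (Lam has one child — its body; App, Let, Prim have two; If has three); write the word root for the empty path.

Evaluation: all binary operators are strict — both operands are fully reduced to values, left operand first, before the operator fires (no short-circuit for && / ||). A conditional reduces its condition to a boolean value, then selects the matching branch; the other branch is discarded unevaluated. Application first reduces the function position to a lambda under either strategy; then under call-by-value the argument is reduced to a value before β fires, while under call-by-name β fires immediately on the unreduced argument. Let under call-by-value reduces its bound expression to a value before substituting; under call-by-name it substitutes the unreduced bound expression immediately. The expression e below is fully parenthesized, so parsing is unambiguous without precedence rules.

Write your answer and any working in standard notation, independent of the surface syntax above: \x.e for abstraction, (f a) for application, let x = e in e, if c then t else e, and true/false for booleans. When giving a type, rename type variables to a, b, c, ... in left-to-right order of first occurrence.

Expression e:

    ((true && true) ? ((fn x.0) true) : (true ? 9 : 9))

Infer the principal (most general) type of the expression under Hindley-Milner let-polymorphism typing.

Derivation:
  unify Bool ~ Bool
  unify Bool ~ Bool
  unify Bool ~ Bool
\x._ : a -> Int
  unify a -> Int ~ Bool -> b
  unify a ~ Bool
  unify Int ~ b
_ _ : Int
  unify Bool ~ Bool
  unify Int ~ Int
  unify Int ~ Int

Answer: Int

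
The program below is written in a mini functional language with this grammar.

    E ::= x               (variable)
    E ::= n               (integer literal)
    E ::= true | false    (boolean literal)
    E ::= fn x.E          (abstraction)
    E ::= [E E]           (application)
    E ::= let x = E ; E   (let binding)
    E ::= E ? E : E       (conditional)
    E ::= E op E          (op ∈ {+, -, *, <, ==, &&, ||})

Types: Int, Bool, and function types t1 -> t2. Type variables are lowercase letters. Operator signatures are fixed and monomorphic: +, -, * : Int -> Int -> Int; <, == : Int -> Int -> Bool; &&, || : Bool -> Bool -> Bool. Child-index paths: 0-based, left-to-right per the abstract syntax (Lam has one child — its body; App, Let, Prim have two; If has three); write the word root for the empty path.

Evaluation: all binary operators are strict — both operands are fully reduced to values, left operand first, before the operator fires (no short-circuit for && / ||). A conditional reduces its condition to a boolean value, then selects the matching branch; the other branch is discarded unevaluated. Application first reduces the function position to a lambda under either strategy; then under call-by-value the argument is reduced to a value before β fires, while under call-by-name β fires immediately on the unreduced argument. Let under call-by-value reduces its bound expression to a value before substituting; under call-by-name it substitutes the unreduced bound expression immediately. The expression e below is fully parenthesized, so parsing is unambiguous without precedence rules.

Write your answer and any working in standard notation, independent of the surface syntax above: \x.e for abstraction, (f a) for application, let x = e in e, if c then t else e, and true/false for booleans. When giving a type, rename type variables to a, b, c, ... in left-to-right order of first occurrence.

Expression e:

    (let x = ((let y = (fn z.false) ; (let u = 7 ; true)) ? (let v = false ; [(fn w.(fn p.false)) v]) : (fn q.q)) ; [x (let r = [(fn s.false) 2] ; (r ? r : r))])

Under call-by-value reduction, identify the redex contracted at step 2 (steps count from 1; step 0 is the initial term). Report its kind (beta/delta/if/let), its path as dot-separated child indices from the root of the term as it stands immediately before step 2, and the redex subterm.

Derivation:
step 0: (let x = (if (let y = (\z.false) in (let u = 7 in true)) then (let v = false in ((\w.(\p.false)) v)) else (\q.q)) in (x (let r = ((\s.false) 2) in (if r then r else r))))
step 1: [let@0.0] (let x = (if (let u = 7 in true) then (let v = false in ((\w.(\p.false)) v)) else (\q.q)) in (x (let r = ((\s.false) 2) in (if r then r else r))))
step 2: [let@0.0] (let x = (if true then (let v = false in ((\w.(\p.false)) v)) else (\q.q)) in (x (let r = ((\s.false) 2) in (if r then r else r))))

Answer: let at 0.0 : (let u = 7 in true)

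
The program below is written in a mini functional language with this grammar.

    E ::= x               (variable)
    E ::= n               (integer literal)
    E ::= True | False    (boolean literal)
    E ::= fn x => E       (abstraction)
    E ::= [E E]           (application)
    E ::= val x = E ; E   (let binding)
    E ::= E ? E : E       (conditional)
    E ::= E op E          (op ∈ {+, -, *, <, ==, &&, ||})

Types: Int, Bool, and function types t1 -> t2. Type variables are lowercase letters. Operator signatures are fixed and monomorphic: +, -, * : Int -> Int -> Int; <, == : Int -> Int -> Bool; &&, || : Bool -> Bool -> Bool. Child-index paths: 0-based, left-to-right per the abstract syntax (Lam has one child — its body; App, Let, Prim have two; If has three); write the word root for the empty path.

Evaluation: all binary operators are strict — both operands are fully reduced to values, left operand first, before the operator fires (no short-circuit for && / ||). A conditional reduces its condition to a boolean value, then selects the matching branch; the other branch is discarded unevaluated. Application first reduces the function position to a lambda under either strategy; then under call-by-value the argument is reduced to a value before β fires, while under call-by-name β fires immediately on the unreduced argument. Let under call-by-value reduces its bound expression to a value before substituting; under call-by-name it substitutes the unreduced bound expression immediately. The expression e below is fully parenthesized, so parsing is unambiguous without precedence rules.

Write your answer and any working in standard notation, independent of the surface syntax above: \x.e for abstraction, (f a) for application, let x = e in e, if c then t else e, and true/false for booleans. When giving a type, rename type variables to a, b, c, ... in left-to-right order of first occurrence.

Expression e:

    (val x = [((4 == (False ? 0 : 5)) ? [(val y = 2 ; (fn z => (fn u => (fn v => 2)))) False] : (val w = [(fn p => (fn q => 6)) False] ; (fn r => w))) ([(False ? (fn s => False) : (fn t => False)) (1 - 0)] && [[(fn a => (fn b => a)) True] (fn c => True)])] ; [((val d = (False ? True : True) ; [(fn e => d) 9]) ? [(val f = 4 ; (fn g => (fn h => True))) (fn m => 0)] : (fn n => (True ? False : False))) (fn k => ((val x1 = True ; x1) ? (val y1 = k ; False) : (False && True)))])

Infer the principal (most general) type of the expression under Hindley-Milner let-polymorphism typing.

Working:
  unify Int ~ Int
  unify Bool ~ Bool
  unify Int ~ Int
  unify Int ~ Int
  unify Bool ~ Bool
let y : Int
\v._ : c -> Int
\u._ : b -> c -> Int
\z._ : a -> b -> c -> Int
  unify a -> b -> c -> Int ~ Bool -> d
  unify a ~ Bool
  unify b -> c -> Int ~ d
_ _ : b -> c -> Int
\q._ : f -> Int
\p._ : e -> f -> Int
  unify e -> f -> Int ~ Bool -> g
  unify e ~ Bool
  unify f -> Int ~ g
_ _ : f -> Int
let w : forall. f -> Int
w : i -> Int
\r._ : h -> i -> Int
  unify b -> c -> Int ~ h -> i -> Int
  unify b ~ h
  unify c -> Int ~ i -> Int
  unify c ~ i
  unify Int ~ Int
  unify Bool ~ Bool
\s._ : j -> Bool
\t._ : k -> Bool
  unify j -> Bool ~ k -> Bool
  unify j ~ k
  unify Bool ~ Bool
  unify Int ~ Int
  unify Int ~ Int
  unify k -> Bool ~ Int -> l
  unify k ~ Int
  unify Bool ~ l
_ _ : Bool
  unify Bool ~ Bool
a : m
\b._ : n -> m
\a._ : m -> n -> m
  unify m -> n -> m ~ Bool -> o
  unify m ~ Bool
  unify n -> Bool ~ o
_ _ : n -> Bool
\c._ : p -> Bool
  unify n -> Bool ~ (p -> Bool) -> q
  unify n ~ p -> Bool
  unify Bool ~ q
_ _ : Bool
  unify Bool ~ Bool
  unify h -> i -> Int ~ Bool -> r
  unify h ~ Bool
  unify i -> Int ~ r
_ _ : i -> Int
let x : forall. i -> Int
  unify Bool ~ Bool
  unify Bool ~ Bool
let d : Bool
d : Bool
\e._ : s -> Bool
  unify s -> Bool ~ Int -> t
  unify s ~ Int
  unify Bool ~ t
_ _ : Bool
  unify Bool ~ Bool
let f : Int
\h._ : v -> Bool
\g._ : u -> v -> Bool
\m._ : w -> Int
  unify u -> v -> Bool ~ (w -> Int) -> x
  unify u ~ w -> Int
  unify v -> Bool ~ x
_ _ : v -> Bool
  unify Bool ~ Bool
  unify Bool ~ Bool
\n._ : y -> Bool
  unify v -> Bool ~ y -> Bool
  unify v ~ y
  unify Bool ~ Bool
let x1 : Bool
x1 : Bool
  unify Bool ~ Bool
k : z
let y1 : z
  unify Bool ~ Bool
  unify Bool ~ Bool
  unify Bool ~ Bool
\k._ : z -> Bool
  unify y -> Bool ~ (z -> Bool) -> t26
  unify y ~ z -> Bool
  unify Bool ~ t26
_ _ : Bool

Answer: Bool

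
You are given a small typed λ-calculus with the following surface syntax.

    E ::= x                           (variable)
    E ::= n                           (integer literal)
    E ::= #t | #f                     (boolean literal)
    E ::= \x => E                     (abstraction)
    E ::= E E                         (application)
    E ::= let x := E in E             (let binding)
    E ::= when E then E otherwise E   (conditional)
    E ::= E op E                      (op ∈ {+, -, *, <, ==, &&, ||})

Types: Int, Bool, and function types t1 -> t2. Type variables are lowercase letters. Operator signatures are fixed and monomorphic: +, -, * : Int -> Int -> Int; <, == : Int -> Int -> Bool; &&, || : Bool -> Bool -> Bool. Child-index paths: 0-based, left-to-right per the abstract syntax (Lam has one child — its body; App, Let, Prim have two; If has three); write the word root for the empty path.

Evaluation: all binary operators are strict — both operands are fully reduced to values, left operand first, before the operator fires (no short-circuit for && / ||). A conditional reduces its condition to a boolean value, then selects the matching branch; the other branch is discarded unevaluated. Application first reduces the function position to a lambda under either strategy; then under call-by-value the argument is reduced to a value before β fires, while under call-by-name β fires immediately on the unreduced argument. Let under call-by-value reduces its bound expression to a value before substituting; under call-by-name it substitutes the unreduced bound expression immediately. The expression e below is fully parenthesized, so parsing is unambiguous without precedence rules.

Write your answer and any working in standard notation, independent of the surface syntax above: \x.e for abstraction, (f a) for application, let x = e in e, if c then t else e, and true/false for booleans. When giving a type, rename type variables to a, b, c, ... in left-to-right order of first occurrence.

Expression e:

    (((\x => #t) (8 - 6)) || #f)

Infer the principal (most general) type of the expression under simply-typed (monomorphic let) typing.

Derivation:
\x._ : a -> Bool
  unify Int ~ Int
  unify Int ~ Int
  unify a -> Bool ~ Int -> b
  unify a ~ Int
  unify Bool ~ b
_ _ : Bool
  unify Bool ~ Bool
  unify Bool ~ Bool

Answer: Bool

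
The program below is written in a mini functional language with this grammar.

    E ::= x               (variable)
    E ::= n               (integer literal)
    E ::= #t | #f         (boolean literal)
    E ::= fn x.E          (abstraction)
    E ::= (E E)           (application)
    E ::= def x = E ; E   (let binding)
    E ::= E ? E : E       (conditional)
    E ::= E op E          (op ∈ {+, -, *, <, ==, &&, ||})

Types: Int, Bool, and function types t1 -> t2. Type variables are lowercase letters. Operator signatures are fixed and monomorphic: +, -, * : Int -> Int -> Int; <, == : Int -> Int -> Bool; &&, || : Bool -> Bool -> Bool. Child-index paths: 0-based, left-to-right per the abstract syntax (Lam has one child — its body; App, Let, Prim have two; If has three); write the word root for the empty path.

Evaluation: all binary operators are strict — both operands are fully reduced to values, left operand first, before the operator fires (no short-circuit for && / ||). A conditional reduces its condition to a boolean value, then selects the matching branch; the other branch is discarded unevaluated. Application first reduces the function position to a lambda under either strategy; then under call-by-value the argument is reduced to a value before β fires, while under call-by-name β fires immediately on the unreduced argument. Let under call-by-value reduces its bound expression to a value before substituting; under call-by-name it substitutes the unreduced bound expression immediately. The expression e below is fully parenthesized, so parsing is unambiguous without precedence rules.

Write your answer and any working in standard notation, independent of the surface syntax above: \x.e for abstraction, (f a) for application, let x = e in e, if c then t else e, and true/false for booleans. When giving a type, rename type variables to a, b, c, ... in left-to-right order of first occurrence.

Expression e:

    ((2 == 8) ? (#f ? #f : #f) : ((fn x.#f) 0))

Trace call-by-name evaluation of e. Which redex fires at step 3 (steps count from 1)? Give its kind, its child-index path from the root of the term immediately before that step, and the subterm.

Answer: beta at root : ((\x.false) 0)

Derivation:
step 0: (if (2 == 8) then (if false then false else false) else ((\x.false) 0))
step 1: [delta@0] (if false then (if false then false else false) else ((\x.false) 0))
step 2: [if@root] ((\x.false) 0)
step 3: [beta@root] false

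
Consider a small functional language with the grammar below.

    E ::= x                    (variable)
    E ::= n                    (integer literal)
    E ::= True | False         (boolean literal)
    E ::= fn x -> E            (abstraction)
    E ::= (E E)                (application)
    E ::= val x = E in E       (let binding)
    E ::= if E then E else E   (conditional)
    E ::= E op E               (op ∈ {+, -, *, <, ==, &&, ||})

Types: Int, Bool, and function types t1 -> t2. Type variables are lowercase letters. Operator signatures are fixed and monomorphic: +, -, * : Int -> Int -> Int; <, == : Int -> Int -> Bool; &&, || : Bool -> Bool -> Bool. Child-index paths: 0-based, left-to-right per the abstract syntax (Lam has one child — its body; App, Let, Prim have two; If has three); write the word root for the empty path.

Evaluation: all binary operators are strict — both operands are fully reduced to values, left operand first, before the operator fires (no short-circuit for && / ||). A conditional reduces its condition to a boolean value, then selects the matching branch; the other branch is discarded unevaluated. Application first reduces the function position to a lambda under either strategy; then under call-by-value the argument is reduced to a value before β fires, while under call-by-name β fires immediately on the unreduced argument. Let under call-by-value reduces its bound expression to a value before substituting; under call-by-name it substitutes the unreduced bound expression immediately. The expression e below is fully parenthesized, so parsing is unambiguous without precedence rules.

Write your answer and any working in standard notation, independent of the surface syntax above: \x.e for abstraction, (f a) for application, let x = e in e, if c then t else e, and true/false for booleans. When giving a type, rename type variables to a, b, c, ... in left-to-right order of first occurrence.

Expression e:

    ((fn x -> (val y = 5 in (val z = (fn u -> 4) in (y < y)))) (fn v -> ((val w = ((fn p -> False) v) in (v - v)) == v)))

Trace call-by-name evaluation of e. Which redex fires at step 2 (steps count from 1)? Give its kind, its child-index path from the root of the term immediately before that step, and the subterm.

Answer: let at root : (let y = 5 in (let z = (\u.4) in (y < y)))

Derivation:
step 0: ((\x.(let y = 5 in (let z = (\u.4) in (y < y)))) (\v.((let w = ((\p.false) v) in (v - v)) == v)))
step 1: [beta@root] (let y = 5 in (let z = (\u.4) in (y < y)))
step 2: [let@root] (let z = (\u.4) in (5 < 5))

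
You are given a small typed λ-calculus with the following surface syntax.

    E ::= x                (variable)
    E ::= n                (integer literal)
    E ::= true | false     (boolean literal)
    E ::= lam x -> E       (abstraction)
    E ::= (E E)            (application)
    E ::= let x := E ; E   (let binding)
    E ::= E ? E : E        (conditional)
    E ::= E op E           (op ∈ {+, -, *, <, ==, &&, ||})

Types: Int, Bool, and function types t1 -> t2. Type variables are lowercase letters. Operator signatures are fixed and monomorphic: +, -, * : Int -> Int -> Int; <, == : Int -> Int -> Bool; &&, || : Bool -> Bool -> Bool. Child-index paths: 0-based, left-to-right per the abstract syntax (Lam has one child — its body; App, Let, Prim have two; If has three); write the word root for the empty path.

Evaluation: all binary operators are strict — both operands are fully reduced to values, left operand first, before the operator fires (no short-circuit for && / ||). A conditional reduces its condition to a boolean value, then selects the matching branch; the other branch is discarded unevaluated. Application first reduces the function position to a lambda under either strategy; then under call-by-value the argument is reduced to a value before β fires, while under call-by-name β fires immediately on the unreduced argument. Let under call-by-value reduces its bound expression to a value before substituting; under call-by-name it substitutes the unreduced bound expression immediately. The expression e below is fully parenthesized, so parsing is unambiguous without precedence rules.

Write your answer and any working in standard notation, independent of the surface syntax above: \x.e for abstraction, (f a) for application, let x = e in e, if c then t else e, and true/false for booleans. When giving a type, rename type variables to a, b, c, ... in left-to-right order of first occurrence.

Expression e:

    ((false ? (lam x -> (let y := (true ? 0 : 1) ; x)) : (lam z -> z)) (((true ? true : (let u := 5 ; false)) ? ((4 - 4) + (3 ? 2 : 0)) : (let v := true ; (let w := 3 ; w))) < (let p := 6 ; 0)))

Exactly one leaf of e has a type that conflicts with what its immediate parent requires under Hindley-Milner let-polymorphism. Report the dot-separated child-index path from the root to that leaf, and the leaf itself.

Derivation:
  unify Bool ~ Bool
  unify Bool ~ Bool
  unify Int ~ Int
let y : Int
x : a
\x._ : a -> a
z : b
\z._ : b -> b
  unify a -> a ~ b -> b
  unify a ~ b
  unify b ~ b
  unify Bool ~ Bool
let u : Int
  unify Bool ~ Bool
  unify Bool ~ Bool
  unify Int ~ Int
  unify Int ~ Int
  unify Int ~ Int
  unify Int ~ Bool
  FAIL: mismatch Int ~ Bool

Answer: 1.0.1.1.0 : 3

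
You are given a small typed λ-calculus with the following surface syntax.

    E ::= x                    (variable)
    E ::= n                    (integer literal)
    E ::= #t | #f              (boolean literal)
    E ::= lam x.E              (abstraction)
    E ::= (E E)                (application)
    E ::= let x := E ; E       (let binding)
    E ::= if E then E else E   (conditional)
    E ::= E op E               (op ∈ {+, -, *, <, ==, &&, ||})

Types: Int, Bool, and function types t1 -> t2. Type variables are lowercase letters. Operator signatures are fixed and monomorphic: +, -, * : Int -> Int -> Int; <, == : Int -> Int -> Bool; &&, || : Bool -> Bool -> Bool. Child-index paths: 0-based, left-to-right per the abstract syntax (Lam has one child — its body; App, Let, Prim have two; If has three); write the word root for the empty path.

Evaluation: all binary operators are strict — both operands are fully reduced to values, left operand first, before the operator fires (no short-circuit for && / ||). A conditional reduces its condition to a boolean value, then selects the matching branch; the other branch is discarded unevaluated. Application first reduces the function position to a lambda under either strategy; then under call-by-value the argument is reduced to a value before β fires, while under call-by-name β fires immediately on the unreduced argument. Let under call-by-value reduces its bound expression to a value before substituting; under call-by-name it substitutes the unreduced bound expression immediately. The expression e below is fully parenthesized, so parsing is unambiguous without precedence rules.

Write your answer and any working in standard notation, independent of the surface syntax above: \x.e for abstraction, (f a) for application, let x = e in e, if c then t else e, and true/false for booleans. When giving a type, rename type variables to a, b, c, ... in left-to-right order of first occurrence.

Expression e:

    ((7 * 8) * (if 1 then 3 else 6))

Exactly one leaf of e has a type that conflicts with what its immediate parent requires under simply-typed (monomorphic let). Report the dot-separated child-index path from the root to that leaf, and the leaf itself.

Answer: 1.0 : 1

Working:
  unify Int ~ Int
  unify Int ~ Int
  unify Int ~ Int
  unify Int ~ Bool
  FAIL: mismatch Int ~ Bool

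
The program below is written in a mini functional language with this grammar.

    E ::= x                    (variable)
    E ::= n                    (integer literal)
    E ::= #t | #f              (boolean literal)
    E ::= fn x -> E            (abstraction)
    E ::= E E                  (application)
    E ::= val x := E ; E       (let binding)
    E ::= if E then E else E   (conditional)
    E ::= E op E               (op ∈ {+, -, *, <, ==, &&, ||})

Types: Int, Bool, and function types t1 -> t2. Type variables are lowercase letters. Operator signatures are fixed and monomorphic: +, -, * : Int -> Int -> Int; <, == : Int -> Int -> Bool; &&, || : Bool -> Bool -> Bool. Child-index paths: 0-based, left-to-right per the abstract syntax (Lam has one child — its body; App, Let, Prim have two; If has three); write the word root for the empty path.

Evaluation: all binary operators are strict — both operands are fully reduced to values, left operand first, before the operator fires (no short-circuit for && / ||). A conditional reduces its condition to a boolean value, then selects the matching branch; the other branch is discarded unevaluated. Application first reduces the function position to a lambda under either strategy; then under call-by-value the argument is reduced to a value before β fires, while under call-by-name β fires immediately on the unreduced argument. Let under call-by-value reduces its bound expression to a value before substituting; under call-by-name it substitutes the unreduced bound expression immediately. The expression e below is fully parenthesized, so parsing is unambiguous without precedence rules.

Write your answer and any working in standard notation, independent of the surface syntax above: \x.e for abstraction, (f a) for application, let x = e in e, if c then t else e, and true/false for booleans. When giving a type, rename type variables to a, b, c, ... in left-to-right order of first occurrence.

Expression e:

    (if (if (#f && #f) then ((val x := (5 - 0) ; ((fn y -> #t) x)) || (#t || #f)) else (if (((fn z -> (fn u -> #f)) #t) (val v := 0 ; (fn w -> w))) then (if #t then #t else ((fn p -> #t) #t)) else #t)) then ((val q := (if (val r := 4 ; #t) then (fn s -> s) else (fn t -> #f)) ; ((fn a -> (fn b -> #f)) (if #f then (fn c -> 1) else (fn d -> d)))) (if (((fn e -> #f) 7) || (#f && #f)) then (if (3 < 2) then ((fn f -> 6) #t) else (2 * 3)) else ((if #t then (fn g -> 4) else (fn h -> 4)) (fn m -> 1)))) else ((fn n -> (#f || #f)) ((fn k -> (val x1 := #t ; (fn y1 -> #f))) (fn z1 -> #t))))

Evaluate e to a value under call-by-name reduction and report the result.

Trace:
step 0: (if (if (false && false) then ((let x = (5 - 0) in ((\y.true) x)) || (true || false)) else (if (((\z.(\u.false)) true) (let v = 0 in (\w.w))) then (if true then true else ((\p.true) true)) else true)) then ((let q = (if (let r = 4 in true) then (\s.s) else (\t.false)) in ((\a.(\b.false)) (if false then (\c.1) else (\d.d)))) (if (((\e.false) 7) || (false && false)) then (if (3 < 2) then ((\f.6) true) else (2 * 3)) else ((if true then (\g.4) else (\h.4)) (\m.1)))) else ((\n.(false || false)) ((\k.(let x1 = true in (\y1.false))) (\z1.true))))
step 1: [delta@0.0] (if (if false then ((let x = (5 - 0) in ((\y.true) x)) || (true || false)) else (if (((\z.(\u.false)) true) (let v = 0 in (\w.w))) then (if true then true else ((\p.true) true)) else true)) then ((let q = (if (let r = 4 in true) then (\s.s) else (\t.false)) in ((\a.(\b.false)) (if false then (\c.1) else (\d.d)))) (if (((\e.false) 7) || (false && false)) then (if (3 < 2) then ((\f.6) true) else (2 * 3)) else ((if true then (\g.4) else (\h.4)) (\m.1)))) else ((\n.(false || false)) ((\k.(let x1 = true in (\y1.false))) (\z1.true))))
step 2: [if@0] (if (if (((\z.(\u.false)) true) (let v = 0 in (\w.w))) then (if true then true else ((\p.true) true)) else true) then ((let q = (if (let r = 4 in true) then (\s.s) else (\t.false)) in ((\a.(\b.false)) (if false then (\c.1) else (\d.d)))) (if (((\e.false) 7) || (false && false)) then (if (3 < 2) then ((\f.6) true) else (2 * 3)) else ((if true then (\g.4) else (\h.4)) (\m.1)))) else ((\n.(false || false)) ((\k.(let x1 = true in (\y1.false))) (\z1.true))))
step 3: [beta@0.0.0] (if (if ((\u.false) (let v = 0 in (\w.w))) then (if true then true else ((\p.true) true)) else true) then ((let q = (if (let r = 4 in true) then (\s.s) else (\t.false)) in ((\a.(\b.false)) (if false then (\c.1) else (\d.d)))) (if (((\e.false) 7) || (false && false)) then (if (3 < 2) then ((\f.6) true) else (2 * 3)) else ((if true then (\g.4) else (\h.4)) (\m.1)))) else ((\n.(false || false)) ((\k.(let x1 = true in (\y1.false))) (\z1.true))))
step 4: [beta@0.0] (if (if false then (if true then true else ((\p.true) true)) else true) then ((let q = (if (let r = 4 in true) then (\s.s) else (\t.false)) in ((\a.(\b.false)) (if false then (\c.1) else (\d.d)))) (if (((\e.false) 7) || (false && false)) then (if (3 < 2) then ((\f.6) true) else (2 * 3)) else ((if true then (\g.4) else (\h.4)) (\m.1)))) else ((\n.(false || false)) ((\k.(let x1 = true in (\y1.false))) (\z1.true))))
step 5: [if@0] (if true then ((let q = (if (let r = 4 in true) then (\s.s) else (\t.false)) in ((\a.(\b.false)) (if false then (\c.1) else (\d.d)))) (if (((\e.false) 7) || (false && false)) then (if (3 < 2) then ((\f.6) true) else (2 * 3)) else ((if true then (\g.4) else (\h.4)) (\m.1)))) else ((\n.(false || false)) ((\k.(let x1 = true in (\y1.false))) (\z1.true))))
step 6: [if@root] ((let q = (if (let r = 4 in true) then (\s.s) else (\t.false)) in ((\a.(\b.false)) (if false then (\c.1) else (\d.d)))) (if (((\e.false) 7) || (false && false)) then (if (3 < 2) then ((\f.6) true) else (2 * 3)) else ((if true then (\g.4) else (\h.4)) (\m.1))))
step 7: [let@0] (((\a.(\b.false)) (if false then (\c.1) else (\d.d))) (if (((\e.false) 7) || (false && false)) then (if (3 < 2) then ((\f.6) true) else (2 * 3)) else ((if true then (\g.4) else (\h.4)) (\m.1))))
step 8: [beta@0] ((\b.false) (if (((\e.false) 7) || (false && false)) then (if (3 < 2) then ((\f.6) true) else (2 * 3)) else ((if true then (\g.4) else (\h.4)) (\m.1))))
step 9: [beta@root] false

Answer: false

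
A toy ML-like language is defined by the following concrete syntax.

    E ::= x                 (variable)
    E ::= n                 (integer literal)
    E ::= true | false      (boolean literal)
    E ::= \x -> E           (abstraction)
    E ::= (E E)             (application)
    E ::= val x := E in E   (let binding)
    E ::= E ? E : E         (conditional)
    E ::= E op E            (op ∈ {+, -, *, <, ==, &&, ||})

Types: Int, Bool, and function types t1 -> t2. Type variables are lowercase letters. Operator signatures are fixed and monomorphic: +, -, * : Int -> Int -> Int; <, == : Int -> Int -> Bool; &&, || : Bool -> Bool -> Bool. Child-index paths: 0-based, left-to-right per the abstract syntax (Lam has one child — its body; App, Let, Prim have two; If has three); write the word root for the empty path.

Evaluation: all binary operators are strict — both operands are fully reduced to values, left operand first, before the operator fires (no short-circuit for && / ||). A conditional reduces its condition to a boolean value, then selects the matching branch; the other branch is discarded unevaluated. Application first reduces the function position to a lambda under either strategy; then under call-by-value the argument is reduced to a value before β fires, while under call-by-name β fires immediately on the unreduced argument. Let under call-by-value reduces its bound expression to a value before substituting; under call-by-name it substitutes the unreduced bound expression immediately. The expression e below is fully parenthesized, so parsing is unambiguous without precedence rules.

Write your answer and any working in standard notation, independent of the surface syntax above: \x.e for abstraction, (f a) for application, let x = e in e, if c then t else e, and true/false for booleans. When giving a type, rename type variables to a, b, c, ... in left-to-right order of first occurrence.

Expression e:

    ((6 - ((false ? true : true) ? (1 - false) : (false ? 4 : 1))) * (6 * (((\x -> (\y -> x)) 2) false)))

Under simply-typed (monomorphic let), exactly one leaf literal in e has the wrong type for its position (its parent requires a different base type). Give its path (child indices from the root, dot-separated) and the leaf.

Trace:
  unify Int ~ Int
  unify Bool ~ Bool
  unify Bool ~ Bool
  unify Bool ~ Bool
  unify Int ~ Int
  unify Bool ~ Int
  FAIL: mismatch Bool ~ Int

Answer: 0.1.1.1 : false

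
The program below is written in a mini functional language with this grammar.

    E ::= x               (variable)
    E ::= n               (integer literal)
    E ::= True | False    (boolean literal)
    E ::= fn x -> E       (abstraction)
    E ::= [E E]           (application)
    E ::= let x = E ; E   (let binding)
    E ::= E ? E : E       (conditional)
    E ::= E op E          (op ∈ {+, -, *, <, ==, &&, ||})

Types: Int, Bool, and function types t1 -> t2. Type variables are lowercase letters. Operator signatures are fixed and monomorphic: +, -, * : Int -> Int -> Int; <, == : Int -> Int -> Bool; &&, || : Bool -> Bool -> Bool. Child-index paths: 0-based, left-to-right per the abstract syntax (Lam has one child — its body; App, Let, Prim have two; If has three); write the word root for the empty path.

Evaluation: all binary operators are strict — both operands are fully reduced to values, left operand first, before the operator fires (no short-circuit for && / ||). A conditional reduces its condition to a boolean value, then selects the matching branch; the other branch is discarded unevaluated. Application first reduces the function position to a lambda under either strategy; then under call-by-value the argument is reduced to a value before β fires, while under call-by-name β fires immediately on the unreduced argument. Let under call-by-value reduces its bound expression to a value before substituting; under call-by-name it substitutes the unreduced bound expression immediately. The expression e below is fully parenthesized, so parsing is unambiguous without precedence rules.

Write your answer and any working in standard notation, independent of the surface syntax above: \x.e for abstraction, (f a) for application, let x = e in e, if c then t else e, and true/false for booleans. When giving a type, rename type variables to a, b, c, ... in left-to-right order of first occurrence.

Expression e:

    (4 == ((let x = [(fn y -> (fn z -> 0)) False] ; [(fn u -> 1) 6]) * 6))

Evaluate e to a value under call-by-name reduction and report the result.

Derivation:
step 0: (4 == ((let x = ((\y.(\z.0)) false) in ((\u.1) 6)) * 6))
step 1: [let@1.0] (4 == (((\u.1) 6) * 6))
step 2: [beta@1.0] (4 == (1 * 6))
step 3: [delta@1] (4 == 6)
step 4: [delta@root] false

Answer: false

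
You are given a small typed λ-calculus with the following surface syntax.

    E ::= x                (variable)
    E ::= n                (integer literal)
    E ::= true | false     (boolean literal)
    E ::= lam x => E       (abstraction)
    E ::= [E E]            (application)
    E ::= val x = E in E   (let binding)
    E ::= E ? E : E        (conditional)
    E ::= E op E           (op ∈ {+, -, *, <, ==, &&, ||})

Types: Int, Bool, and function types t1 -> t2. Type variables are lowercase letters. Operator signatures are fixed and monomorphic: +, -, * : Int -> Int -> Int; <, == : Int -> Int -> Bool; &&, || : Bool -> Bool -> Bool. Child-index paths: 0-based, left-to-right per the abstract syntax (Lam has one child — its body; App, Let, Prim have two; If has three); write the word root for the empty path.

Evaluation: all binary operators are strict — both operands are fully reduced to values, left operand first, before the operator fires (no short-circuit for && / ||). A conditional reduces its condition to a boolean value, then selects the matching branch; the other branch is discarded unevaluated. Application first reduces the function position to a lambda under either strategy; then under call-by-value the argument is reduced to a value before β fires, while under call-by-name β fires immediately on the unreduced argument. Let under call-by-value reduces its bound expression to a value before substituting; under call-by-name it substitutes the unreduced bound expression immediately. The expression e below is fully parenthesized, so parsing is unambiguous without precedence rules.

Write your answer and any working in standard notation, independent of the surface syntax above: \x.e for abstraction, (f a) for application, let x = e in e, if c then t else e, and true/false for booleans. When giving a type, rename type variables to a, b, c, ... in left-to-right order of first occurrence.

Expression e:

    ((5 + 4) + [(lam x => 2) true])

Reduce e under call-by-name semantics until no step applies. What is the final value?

Working:
step 0: ((5 + 4) + ((\x.2) true))
step 1: [delta@0] (9 + ((\x.2) true))
step 2: [beta@1] (9 + 2)
step 3: [delta@root] 11

Answer: 11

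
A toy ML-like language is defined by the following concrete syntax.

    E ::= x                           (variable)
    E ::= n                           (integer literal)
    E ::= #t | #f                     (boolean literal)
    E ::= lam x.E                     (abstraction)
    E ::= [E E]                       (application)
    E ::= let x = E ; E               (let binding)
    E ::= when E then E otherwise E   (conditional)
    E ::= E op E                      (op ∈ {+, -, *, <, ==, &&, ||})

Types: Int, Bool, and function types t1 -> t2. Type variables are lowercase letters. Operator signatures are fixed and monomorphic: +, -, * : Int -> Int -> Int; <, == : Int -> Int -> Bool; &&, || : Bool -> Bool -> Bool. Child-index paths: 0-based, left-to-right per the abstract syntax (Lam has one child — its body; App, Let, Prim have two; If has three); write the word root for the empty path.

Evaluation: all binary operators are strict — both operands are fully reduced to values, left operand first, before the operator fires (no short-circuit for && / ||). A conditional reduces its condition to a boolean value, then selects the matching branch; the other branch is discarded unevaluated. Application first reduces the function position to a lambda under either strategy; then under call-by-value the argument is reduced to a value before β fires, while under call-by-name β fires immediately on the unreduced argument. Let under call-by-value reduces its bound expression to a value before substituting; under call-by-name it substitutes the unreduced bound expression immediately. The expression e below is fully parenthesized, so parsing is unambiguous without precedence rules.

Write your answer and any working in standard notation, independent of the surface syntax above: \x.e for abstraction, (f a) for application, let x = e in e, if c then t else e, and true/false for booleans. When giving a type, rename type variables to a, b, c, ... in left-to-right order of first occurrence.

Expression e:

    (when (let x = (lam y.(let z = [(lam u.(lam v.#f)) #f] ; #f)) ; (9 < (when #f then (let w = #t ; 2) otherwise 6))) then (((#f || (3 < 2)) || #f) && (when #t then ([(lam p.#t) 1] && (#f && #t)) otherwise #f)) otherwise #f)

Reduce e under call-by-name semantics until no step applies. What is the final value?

Answer: false

Trace:
step 0: (if (let x = (\y.(let z = ((\u.(\v.false)) false) in false)) in (9 < (if false then (let w = true in 2) else 6))) then (((false || (3 < 2)) || false) && (if true then (((\p.true) 1) && (false && true)) else false)) else false)
step 1: [let@0] (if (9 < (if false then (let w = true in 2) else 6)) then (((false || (3 < 2)) || false) && (if true then (((\p.true) 1) && (false && true)) else false)) else false)
step 2: [if@0.1] (if (9 < 6) then (((false || (3 < 2)) || false) && (if true then (((\p.true) 1) && (false && true)) else false)) else false)
step 3: [delta@0] (if false then (((false || (3 < 2)) || false) && (if true then (((\p.true) 1) && (false && true)) else false)) else false)
step 4: [if@root] false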